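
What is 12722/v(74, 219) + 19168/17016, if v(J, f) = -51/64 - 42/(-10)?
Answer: 2887237108/772101 ≈ 3739.5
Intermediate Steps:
v(J, f) = 1089/320 (v(J, f) = -51*1/64 - 42*(-1/10) = -51/64 + 21/5 = 1089/320)
12722/v(74, 219) + 19168/17016 = 12722/(1089/320) + 19168/17016 = 12722*(320/1089) + 19168*(1/17016) = 4071040/1089 + 2396/2127 = 2887237108/772101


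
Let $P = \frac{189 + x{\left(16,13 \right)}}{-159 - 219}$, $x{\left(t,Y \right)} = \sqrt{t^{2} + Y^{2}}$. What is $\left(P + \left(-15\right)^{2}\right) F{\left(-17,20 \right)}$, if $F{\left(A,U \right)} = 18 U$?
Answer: $80820 - \frac{100 \sqrt{17}}{21} \approx 80800.0$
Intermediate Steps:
$x{\left(t,Y \right)} = \sqrt{Y^{2} + t^{2}}$
$P = - \frac{1}{2} - \frac{5 \sqrt{17}}{378}$ ($P = \frac{189 + \sqrt{13^{2} + 16^{2}}}{-159 - 219} = \frac{189 + \sqrt{169 + 256}}{-378} = \left(189 + \sqrt{425}\right) \left(- \frac{1}{378}\right) = \left(189 + 5 \sqrt{17}\right) \left(- \frac{1}{378}\right) = - \frac{1}{2} - \frac{5 \sqrt{17}}{378} \approx -0.55454$)
$\left(P + \left(-15\right)^{2}\right) F{\left(-17,20 \right)} = \left(\left(- \frac{1}{2} - \frac{5 \sqrt{17}}{378}\right) + \left(-15\right)^{2}\right) 18 \cdot 20 = \left(\left(- \frac{1}{2} - \frac{5 \sqrt{17}}{378}\right) + 225\right) 360 = \left(\frac{449}{2} - \frac{5 \sqrt{17}}{378}\right) 360 = 80820 - \frac{100 \sqrt{17}}{21}$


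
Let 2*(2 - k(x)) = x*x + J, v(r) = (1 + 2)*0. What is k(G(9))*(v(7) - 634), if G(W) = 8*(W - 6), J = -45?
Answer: 167059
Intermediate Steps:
v(r) = 0 (v(r) = 3*0 = 0)
G(W) = -48 + 8*W (G(W) = 8*(-6 + W) = -48 + 8*W)
k(x) = 49/2 - x**2/2 (k(x) = 2 - (x*x - 45)/2 = 2 - (x**2 - 45)/2 = 2 - (-45 + x**2)/2 = 2 + (45/2 - x**2/2) = 49/2 - x**2/2)
k(G(9))*(v(7) - 634) = (49/2 - (-48 + 8*9)**2/2)*(0 - 634) = (49/2 - (-48 + 72)**2/2)*(-634) = (49/2 - 1/2*24**2)*(-634) = (49/2 - 1/2*576)*(-634) = (49/2 - 288)*(-634) = -527/2*(-634) = 167059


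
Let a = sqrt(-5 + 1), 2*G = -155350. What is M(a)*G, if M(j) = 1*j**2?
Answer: 310700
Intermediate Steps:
G = -77675 (G = (1/2)*(-155350) = -77675)
a = 2*I (a = sqrt(-4) = 2*I ≈ 2.0*I)
M(j) = j**2
M(a)*G = (2*I)**2*(-77675) = -4*(-77675) = 310700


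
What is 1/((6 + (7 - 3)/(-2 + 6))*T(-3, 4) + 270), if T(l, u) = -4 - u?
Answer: 1/214 ≈ 0.0046729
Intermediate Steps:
1/((6 + (7 - 3)/(-2 + 6))*T(-3, 4) + 270) = 1/((6 + (7 - 3)/(-2 + 6))*(-4 - 1*4) + 270) = 1/((6 + 4/4)*(-4 - 4) + 270) = 1/((6 + 4*(¼))*(-8) + 270) = 1/((6 + 1)*(-8) + 270) = 1/(7*(-8) + 270) = 1/(-56 + 270) = 1/214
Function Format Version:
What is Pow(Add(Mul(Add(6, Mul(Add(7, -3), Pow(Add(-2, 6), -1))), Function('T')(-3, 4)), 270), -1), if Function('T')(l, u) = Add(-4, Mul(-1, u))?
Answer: Rational(1, 214) ≈ 0.0046729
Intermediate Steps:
Pow(Add(Mul(Add(6, Mul(Add(7, -3), Pow(Add(-2, 6), -1))), Function('T')(-3, 4)), 270), -1) = Pow(Add(Mul(Add(6, Mul(Add(7, -3), Pow(Add(-2, 6), -1))), Add(-4, Mul(-1, 4))), 270), -1) = Pow(Add(Mul(Add(6, Mul(4, Pow(4, -1))), Add(-4, -4)), 270), -1) = Pow(Add(Mul(Add(6, Mul(4, Rational(1, 4))), -8), 270), -1) = Pow(Add(Mul(Add(6, 1), -8), 270), -1) = Pow(Add(Mul(7, -8), 270), -1) = Pow(Add(-56, 270), -1) = Pow(214, -1) = Rational(1, 214)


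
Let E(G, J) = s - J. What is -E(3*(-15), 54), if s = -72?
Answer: 126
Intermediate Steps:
E(G, J) = -72 - J
-E(3*(-15), 54) = -(-72 - 1*54) = -(-72 - 54) = -1*(-126) = 126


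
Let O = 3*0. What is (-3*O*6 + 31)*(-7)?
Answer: -217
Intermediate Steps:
O = 0
(-3*O*6 + 31)*(-7) = (-3*0*6 + 31)*(-7) = (0*6 + 31)*(-7) = (0 + 31)*(-7) = 31*(-7) = -217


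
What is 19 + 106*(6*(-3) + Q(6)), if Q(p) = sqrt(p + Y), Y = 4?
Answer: -1889 + 106*sqrt(10) ≈ -1553.8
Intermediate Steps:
Q(p) = sqrt(4 + p) (Q(p) = sqrt(p + 4) = sqrt(4 + p))
19 + 106*(6*(-3) + Q(6)) = 19 + 106*(6*(-3) + sqrt(4 + 6)) = 19 + 106*(-18 + sqrt(10)) = 19 + (-1908 + 106*sqrt(10)) = -1889 + 106*sqrt(10)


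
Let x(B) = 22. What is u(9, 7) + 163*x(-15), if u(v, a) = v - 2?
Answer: 3593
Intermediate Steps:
u(v, a) = -2 + v
u(9, 7) + 163*x(-15) = (-2 + 9) + 163*22 = 7 + 3586 = 3593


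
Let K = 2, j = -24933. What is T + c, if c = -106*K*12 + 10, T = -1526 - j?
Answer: 20873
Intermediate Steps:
T = 23407 (T = -1526 - 1*(-24933) = -1526 + 24933 = 23407)
c = -2534 (c = -212*12 + 10 = -106*24 + 10 = -2544 + 10 = -2534)
T + c = 23407 - 2534 = 20873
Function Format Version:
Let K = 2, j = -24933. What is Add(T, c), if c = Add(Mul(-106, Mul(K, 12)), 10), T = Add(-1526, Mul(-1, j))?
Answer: 20873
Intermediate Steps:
T = 23407 (T = Add(-1526, Mul(-1, -24933)) = Add(-1526, 24933) = 23407)
c = -2534 (c = Add(Mul(-106, Mul(2, 12)), 10) = Add(Mul(-106, 24), 10) = Add(-2544, 10) = -2534)
Add(T, c) = Add(23407, -2534) = 20873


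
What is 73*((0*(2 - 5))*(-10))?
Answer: 0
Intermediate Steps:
73*((0*(2 - 5))*(-10)) = 73*((0*(-3))*(-10)) = 73*(0*(-10)) = 73*0 = 0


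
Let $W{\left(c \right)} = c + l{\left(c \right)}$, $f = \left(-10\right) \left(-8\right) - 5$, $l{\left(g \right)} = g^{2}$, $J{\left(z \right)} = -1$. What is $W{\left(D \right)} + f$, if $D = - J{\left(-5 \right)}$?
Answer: $77$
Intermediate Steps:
$D = 1$ ($D = \left(-1\right) \left(-1\right) = 1$)
$f = 75$ ($f = 80 - 5 = 75$)
$W{\left(c \right)} = c + c^{2}$
$W{\left(D \right)} + f = 1 \left(1 + 1\right) + 75 = 1 \cdot 2 + 75 = 2 + 75 = 77$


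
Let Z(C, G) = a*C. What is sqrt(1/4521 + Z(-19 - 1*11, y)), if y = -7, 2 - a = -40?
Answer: I*sqrt(25753691139)/4521 ≈ 35.496*I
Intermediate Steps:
a = 42 (a = 2 - 1*(-40) = 2 + 40 = 42)
Z(C, G) = 42*C
sqrt(1/4521 + Z(-19 - 1*11, y)) = sqrt(1/4521 + 42*(-19 - 1*11)) = sqrt(1/4521 + 42*(-19 - 11)) = sqrt(1/4521 + 42*(-30)) = sqrt(1/4521 - 1260) = sqrt(-5696459/4521) = I*sqrt(25753691139)/4521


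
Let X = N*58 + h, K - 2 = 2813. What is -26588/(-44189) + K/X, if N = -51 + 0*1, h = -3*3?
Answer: -45505439/131108763 ≈ -0.34708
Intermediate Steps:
h = -9
K = 2815 (K = 2 + 2813 = 2815)
N = -51 (N = -51 + 0 = -51)
X = -2967 (X = -51*58 - 9 = -2958 - 9 = -2967)
-26588/(-44189) + K/X = -26588/(-44189) + 2815/(-2967) = -26588*(-1/44189) + 2815*(-1/2967) = 26588/44189 - 2815/2967 = -45505439/131108763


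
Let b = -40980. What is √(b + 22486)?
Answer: I*√18494 ≈ 135.99*I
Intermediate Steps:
√(b + 22486) = √(-40980 + 22486) = √(-18494) = I*√18494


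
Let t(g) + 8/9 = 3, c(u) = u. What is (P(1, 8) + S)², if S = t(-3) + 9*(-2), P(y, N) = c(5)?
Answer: 9604/81 ≈ 118.57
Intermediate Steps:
P(y, N) = 5
t(g) = 19/9 (t(g) = -8/9 + 3 = 19/9)
S = -143/9 (S = 19/9 + 9*(-2) = 19/9 - 18 = -143/9 ≈ -15.889)
(P(1, 8) + S)² = (5 - 143/9)² = (-98/9)² = 9604/81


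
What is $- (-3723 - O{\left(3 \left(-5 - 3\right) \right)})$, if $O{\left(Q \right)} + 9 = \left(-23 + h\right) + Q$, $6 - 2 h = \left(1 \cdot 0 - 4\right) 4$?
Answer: $3678$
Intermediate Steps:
$h = 11$ ($h = 3 - \frac{\left(1 \cdot 0 - 4\right) 4}{2} = 3 - \frac{\left(0 - 4\right) 4}{2} = 3 - \frac{\left(-4\right) 4}{2} = 3 - -8 = 3 + 8 = 11$)
$O{\left(Q \right)} = -21 + Q$ ($O{\left(Q \right)} = -9 + \left(\left(-23 + 11\right) + Q\right) = -9 + \left(-12 + Q\right) = -21 + Q$)
$- (-3723 - O{\left(3 \left(-5 - 3\right) \right)}) = - (-3723 - \left(-21 + 3 \left(-5 - 3\right)\right)) = - (-3723 - \left(-21 + 3 \left(-8\right)\right)) = - (-3723 - \left(-21 - 24\right)) = - (-3723 - -45) = - (-3723 + 45) = \left(-1\right) \left(-3678\right) = 3678$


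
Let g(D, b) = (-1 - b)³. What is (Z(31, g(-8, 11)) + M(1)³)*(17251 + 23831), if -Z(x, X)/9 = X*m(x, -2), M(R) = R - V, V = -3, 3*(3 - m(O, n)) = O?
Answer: -4682690688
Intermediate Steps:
m(O, n) = 3 - O/3
M(R) = 3 + R (M(R) = R - 1*(-3) = R + 3 = 3 + R)
Z(x, X) = -9*X*(3 - x/3)
(Z(31, g(-8, 11)) + M(1)³)*(17251 + 23831) = (3*(-(1 + 11)³)*(-9 + 31) + (3 + 1)³)*(17251 + 23831) = (3*(-1*12³)*22 + 4³)*41082 = (3*(-1*1728)*22 + 64)*41082 = (3*(-1728)*22 + 64)*41082 = (-114048 + 64)*41082 = -113984*41082 = -4682690688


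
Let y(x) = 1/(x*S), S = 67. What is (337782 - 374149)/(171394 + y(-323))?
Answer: -787018247/3709137553 ≈ -0.21218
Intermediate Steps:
y(x) = 1/(67*x) (y(x) = 1/(x*67) = (1/67)/x = 1/(67*x))
(337782 - 374149)/(171394 + y(-323)) = (337782 - 374149)/(171394 + (1/67)/(-323)) = -36367/(171394 + (1/67)*(-1/323)) = -36367/(171394 - 1/21641) = -36367/3709137553/21641 = -36367*21641/3709137553 = -787018247/3709137553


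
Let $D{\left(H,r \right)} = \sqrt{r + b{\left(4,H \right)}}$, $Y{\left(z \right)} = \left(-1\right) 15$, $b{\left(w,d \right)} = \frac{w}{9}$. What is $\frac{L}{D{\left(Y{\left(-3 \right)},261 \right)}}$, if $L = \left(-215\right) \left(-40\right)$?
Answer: $\frac{25800 \sqrt{2353}}{2353} \approx 531.87$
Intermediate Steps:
$b{\left(w,d \right)} = \frac{w}{9}$ ($b{\left(w,d \right)} = w \frac{1}{9} = \frac{w}{9}$)
$Y{\left(z \right)} = -15$
$D{\left(H,r \right)} = \sqrt{\frac{4}{9} + r}$ ($D{\left(H,r \right)} = \sqrt{r + \frac{1}{9} \cdot 4} = \sqrt{r + \frac{4}{9}} = \sqrt{\frac{4}{9} + r}$)
$L = 8600$
$\frac{L}{D{\left(Y{\left(-3 \right)},261 \right)}} = \frac{8600}{\frac{1}{3} \sqrt{4 + 9 \cdot 261}} = \frac{8600}{\frac{1}{3} \sqrt{4 + 2349}} = \frac{8600}{\frac{1}{3} \sqrt{2353}} = 8600 \frac{3 \sqrt{2353}}{2353} = \frac{25800 \sqrt{2353}}{2353}$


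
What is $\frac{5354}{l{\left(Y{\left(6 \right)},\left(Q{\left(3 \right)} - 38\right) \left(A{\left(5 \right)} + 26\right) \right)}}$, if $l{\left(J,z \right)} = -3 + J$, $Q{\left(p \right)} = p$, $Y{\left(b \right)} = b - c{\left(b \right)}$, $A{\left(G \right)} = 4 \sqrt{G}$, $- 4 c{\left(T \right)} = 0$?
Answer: $\frac{5354}{3} \approx 1784.7$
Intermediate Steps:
$c{\left(T \right)} = 0$ ($c{\left(T \right)} = \left(- \frac{1}{4}\right) 0 = 0$)
$Y{\left(b \right)} = b$ ($Y{\left(b \right)} = b - 0 = b + 0 = b$)
$\frac{5354}{l{\left(Y{\left(6 \right)},\left(Q{\left(3 \right)} - 38\right) \left(A{\left(5 \right)} + 26\right) \right)}} = \frac{5354}{-3 + 6} = \frac{5354}{3}$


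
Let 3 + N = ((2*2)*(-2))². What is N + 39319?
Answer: 39380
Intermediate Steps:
N = 61 (N = -3 + ((2*2)*(-2))² = -3 + (4*(-2))² = -3 + (-8)² = -3 + 64 = 61)
N + 39319 = 61 + 39319 = 39380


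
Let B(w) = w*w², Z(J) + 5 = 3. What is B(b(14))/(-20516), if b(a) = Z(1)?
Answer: 2/5129 ≈ 0.00038994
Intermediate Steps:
Z(J) = -2 (Z(J) = -5 + 3 = -2)
b(a) = -2
B(w) = w³
B(b(14))/(-20516) = (-2)³/(-20516) = -8*(-1/20516) = 2/5129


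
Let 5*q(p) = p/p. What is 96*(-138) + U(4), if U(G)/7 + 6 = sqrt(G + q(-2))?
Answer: -13290 + 7*sqrt(105)/5 ≈ -13276.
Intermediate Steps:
q(p) = 1/5 (q(p) = (p/p)/5 = (1/5)*1 = 1/5)
U(G) = -42 + 7*sqrt(1/5 + G) (U(G) = -42 + 7*sqrt(G + 1/5) = -42 + 7*sqrt(1/5 + G))
96*(-138) + U(4) = 96*(-138) + (-42 + 7*sqrt(5 + 25*4)/5) = -13248 + (-42 + 7*sqrt(5 + 100)/5) = -13248 + (-42 + 7*sqrt(105)/5) = -13290 + 7*sqrt(105)/5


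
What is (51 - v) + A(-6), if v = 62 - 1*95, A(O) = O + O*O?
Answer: 114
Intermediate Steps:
A(O) = O + O²
v = -33 (v = 62 - 95 = -33)
(51 - v) + A(-6) = (51 - 1*(-33)) - 6*(1 - 6) = (51 + 33) - 6*(-5) = 84 + 30 = 114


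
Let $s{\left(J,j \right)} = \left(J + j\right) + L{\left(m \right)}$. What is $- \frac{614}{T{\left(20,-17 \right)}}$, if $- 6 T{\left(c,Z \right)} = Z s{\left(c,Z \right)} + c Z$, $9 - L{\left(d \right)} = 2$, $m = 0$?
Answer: $- \frac{614}{85} \approx -7.2235$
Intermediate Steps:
$L{\left(d \right)} = 7$ ($L{\left(d \right)} = 9 - 2 = 7$)
$s{\left(J,j \right)} = 7 + J + j$ ($s{\left(J,j \right)} = \left(J + j\right) + 7 = 7 + J + j$)
$T{\left(c,Z \right)} = - \frac{Z c}{6} - \frac{Z \left(7 + Z + c\right)}{6}$ ($T{\left(c,Z \right)} = - \frac{Z \left(7 + c + Z\right) + c Z}{6} = - \frac{Z \left(7 + Z + c\right) + Z c}{6} = - \frac{Z c + Z \left(7 + Z + c\right)}{6} = - \frac{Z c}{6} - \frac{Z \left(7 + Z + c\right)}{6}$)
$- \frac{614}{T{\left(20,-17 \right)}} = - \frac{614}{\left(- \frac{1}{6}\right) \left(-17\right) \left(7 - 17 + 2 \cdot 20\right)} = - \frac{614}{\left(- \frac{1}{6}\right) \left(-17\right) \left(7 - 17 + 40\right)} = - \frac{614}{\left(- \frac{1}{6}\right) \left(-17\right) 30} = - \frac{614}{85}$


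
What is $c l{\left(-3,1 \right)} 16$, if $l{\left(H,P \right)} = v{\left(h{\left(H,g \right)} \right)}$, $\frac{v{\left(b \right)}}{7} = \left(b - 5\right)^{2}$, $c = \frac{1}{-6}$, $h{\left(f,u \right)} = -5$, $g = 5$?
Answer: $- \frac{5600}{3} \approx -1866.7$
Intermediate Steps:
$c = - \frac{1}{6} \approx -0.16667$
$v{\left(b \right)} = 7 \left(-5 + b\right)^{2}$ ($v{\left(b \right)} = 7 \left(b - 5\right)^{2} = 7 \left(-5 + b\right)^{2}$)
$l{\left(H,P \right)} = 700$ ($l{\left(H,P \right)} = 7 \left(-5 - 5\right)^{2} = 7 \left(-10\right)^{2} = 7 \cdot 100 = 700$)
$c l{\left(-3,1 \right)} 16 = \left(- \frac{1}{6}\right) 700 \cdot 16 = \left(- \frac{350}{3}\right) 16 = - \frac{5600}{3}$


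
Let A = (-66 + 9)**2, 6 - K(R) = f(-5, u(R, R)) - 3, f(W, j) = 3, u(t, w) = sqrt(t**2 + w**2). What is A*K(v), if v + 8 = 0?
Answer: 19494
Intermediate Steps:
v = -8 (v = -8 + 0 = -8)
K(R) = 6 (K(R) = 6 - (3 - 3) = 6 - 1*0 = 6 + 0 = 6)
A = 3249 (A = (-57)**2 = 3249)
A*K(v) = 3249*6 = 19494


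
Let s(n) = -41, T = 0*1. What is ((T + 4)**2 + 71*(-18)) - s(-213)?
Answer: -1221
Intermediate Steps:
T = 0
((T + 4)**2 + 71*(-18)) - s(-213) = ((0 + 4)**2 + 71*(-18)) - 1*(-41) = (4**2 - 1278) + 41 = (16 - 1278) + 41 = -1262 + 41 = -1221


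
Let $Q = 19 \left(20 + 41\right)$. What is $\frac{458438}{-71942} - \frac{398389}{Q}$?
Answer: $- \frac{14596115540}{41690389} \approx -350.11$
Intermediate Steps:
$Q = 1159$ ($Q = 19 \cdot 61 = 1159$)
$\frac{458438}{-71942} - \frac{398389}{Q} = \frac{458438}{-71942} - \frac{398389}{1159} = 458438 \left(- \frac{1}{71942}\right) - \frac{398389}{1159} = - \frac{229219}{35971} - \frac{398389}{1159} = - \frac{14596115540}{41690389}$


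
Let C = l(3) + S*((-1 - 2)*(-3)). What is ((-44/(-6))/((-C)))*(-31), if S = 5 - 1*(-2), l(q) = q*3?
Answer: 341/108 ≈ 3.1574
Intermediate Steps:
l(q) = 3*q
S = 7 (S = 5 + 2 = 7)
C = 72 (C = 3*3 + 7*((-1 - 2)*(-3)) = 9 + 7*(-3*(-3)) = 9 + 7*9 = 9 + 63 = 72)
((-44/(-6))/((-C)))*(-31) = ((-44/(-6))/((-1*72)))*(-31) = (-44*(-1/6)/(-72))*(-31) = ((22/3)*(-1/72))*(-31) = -11/108*(-31) = 341/108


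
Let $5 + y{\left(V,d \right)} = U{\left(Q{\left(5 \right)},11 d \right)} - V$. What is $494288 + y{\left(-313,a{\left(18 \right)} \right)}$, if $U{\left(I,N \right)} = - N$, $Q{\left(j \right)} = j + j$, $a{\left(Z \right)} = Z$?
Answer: $494398$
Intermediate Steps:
$Q{\left(j \right)} = 2 j$
$y{\left(V,d \right)} = -5 - V - 11 d$ ($y{\left(V,d \right)} = -5 - \left(V + 11 d\right) = -5 - V - 11 d$)
$494288 + y{\left(-313,a{\left(18 \right)} \right)} = 494288 - -110 = 494288 + 110 = 494398$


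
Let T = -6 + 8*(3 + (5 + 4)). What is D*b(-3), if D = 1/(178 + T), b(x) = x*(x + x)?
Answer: 9/134 ≈ 0.067164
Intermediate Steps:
b(x) = 2*x² (b(x) = x*(2*x) = 2*x²)
T = 90 (T = -6 + 8*(3 + 9) = -6 + 8*12 = -6 + 96 = 90)
D = 1/268 (D = 1/(178 + 90) = 1/268 ≈ 0.0037313)
D*b(-3) = (2*(-3)²)/268 = (2*9)/268 = (1/268)*18 = 9/134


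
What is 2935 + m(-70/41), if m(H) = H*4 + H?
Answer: 119985/41 ≈ 2926.5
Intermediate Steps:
m(H) = 5*H (m(H) = 4*H + H = 5*H)
2935 + m(-70/41) = 2935 + 5*(-70/41) = 2935 - 350/41 = 119985/41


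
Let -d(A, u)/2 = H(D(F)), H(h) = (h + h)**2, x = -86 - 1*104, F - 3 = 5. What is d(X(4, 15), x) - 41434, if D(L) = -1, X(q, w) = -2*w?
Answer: -41442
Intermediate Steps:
F = 8 (F = 3 + 5 = 8)
x = -190 (x = -86 - 104 = -190)
H(h) = 4*h**2 (H(h) = (2*h)**2 = 4*h**2)
d(A, u) = -8 (d(A, u) = -8*(-1)**2 = -8)
d(X(4, 15), x) - 41434 = -8 - 41434 = -41442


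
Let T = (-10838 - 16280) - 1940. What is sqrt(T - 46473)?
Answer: I*sqrt(75531) ≈ 274.83*I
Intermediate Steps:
T = -29058 (T = -27118 - 1940 = -29058)
sqrt(T - 46473) = sqrt(-29058 - 46473) = sqrt(-75531) = I*sqrt(75531)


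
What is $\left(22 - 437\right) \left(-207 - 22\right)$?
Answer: $95035$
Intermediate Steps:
$\left(22 - 437\right) \left(-207 - 22\right) = \left(-415\right) \left(-229\right) = 95035$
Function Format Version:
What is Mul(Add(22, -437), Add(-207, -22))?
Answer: 95035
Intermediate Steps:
Mul(Add(22, -437), Add(-207, -22)) = Mul(-415, -229) = 95035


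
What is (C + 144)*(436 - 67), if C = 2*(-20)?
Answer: 38376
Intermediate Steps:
C = -40
(C + 144)*(436 - 67) = (-40 + 144)*(436 - 67) = 104*369 = 38376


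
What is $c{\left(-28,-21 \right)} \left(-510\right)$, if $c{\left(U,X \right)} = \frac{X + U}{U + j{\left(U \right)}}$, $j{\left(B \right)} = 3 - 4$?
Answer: $- \frac{24990}{29} \approx -861.72$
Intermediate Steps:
$j{\left(B \right)} = -1$
$c{\left(U,X \right)} = \frac{U + X}{-1 + U}$ ($c{\left(U,X \right)} = \frac{X + U}{U - 1} = \frac{U + X}{-1 + U}$)
$c{\left(-28,-21 \right)} \left(-510\right) = \frac{-28 - 21}{-1 - 28} \left(-510\right) = \frac{1}{-29} \left(-49\right) \left(-510\right) = \left(- \frac{1}{29}\right) \left(-49\right) \left(-510\right) = \frac{49}{29} \left(-510\right) = - \frac{24990}{29}$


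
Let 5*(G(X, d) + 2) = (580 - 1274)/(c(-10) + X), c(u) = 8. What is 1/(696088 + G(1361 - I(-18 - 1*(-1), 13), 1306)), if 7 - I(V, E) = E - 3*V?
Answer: 3565/2481546243 ≈ 1.4366e-6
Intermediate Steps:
I(V, E) = 7 - E + 3*V (I(V, E) = 7 - (E - 3*V) = 7 + (-E + 3*V) = 7 - E + 3*V)
G(X, d) = -2 - 694/(5*(8 + X)) (G(X, d) = -2 + ((580 - 1274)/(8 + X))/5 = -2 + (-694/(8 + X))/5 = -2 - 694/(5*(8 + X)))
1/(696088 + G(1361 - I(-18 - 1*(-1), 13), 1306)) = 1/(696088 + 2*(-387 - 5*(1361 - (7 - 1*13 + 3*(-18 - 1*(-1)))))/(5*(8 + (1361 - (7 - 1*13 + 3*(-18 - 1*(-1))))))) = 1/(696088 + 2*(-387 - 5*(1361 - (7 - 13 + 3*(-18 + 1))))/(5*(8 + (1361 - (7 - 13 + 3*(-18 + 1)))))) = 1/(696088 + 2*(-387 - 5*(1361 - (7 - 13 + 3*(-17))))/(5*(8 + (1361 - (7 - 13 + 3*(-17)))))) = 1/(696088 + 2*(-387 - 5*(1361 - (7 - 13 - 51)))/(5*(8 + (1361 - (7 - 13 - 51))))) = 1/(696088 + 2*(-387 - 5*(1361 - 1*(-57)))/(5*(8 + (1361 - 1*(-57))))) = 1/(696088 + 2*(-387 - 5*(1361 + 57))/(5*(8 + (1361 + 57)))) = 1/(696088 + 2*(-387 - 5*1418)/(5*(8 + 1418))) = 1/(696088 + (⅖)*(-387 - 7090)/1426) = 1/(696088 + (⅖)*(1/1426)*(-7477)) = 1/(696088 - 7477/3565) = 1/(2481546243/3565) = 3565/2481546243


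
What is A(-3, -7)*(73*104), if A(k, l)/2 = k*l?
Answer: 318864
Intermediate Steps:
A(k, l) = 2*k*l (A(k, l) = 2*(k*l) = 2*k*l)
A(-3, -7)*(73*104) = (2*(-3)*(-7))*(73*104) = 42*7592 = 318864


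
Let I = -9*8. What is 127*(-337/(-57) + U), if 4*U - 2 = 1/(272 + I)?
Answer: 37142039/45600 ≈ 814.52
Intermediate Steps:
I = -72
U = 401/800 (U = ½ + 1/(4*(272 - 72)) = ½ + (¼)/200 = ½ + (¼)*(1/200) = ½ + 1/800 = 401/800 ≈ 0.50125)
127*(-337/(-57) + U) = 127*(-337/(-57) + 401/800) = 127*(-337*(-1/57) + 401/800) = 127*(337/57 + 401/800) = 127*(292457/45600) = 37142039/45600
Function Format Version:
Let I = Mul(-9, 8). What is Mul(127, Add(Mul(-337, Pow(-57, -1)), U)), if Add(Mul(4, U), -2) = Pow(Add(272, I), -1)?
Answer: Rational(37142039, 45600) ≈ 814.52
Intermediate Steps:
I = -72
U = Rational(401, 800) (U = Add(Rational(1, 2), Mul(Rational(1, 4), Pow(Add(272, -72), -1))) = Add(Rational(1, 2), Mul(Rational(1, 4), Pow(200, -1))) = Add(Rational(1, 2), Mul(Rational(1, 4), Rational(1, 200))) = Add(Rational(1, 2), Rational(1, 800)) = Rational(401, 800) ≈ 0.50125)
Mul(127, Add(Mul(-337, Pow(-57, -1)), U)) = Mul(127, Add(Mul(-337, Pow(-57, -1)), Rational(401, 800))) = Mul(127, Add(Mul(-337, Rational(-1, 57)), Rational(401, 800))) = Mul(127, Add(Rational(337, 57), Rational(401, 800))) = Mul(127, Rational(292457, 45600)) = Rational(37142039, 45600)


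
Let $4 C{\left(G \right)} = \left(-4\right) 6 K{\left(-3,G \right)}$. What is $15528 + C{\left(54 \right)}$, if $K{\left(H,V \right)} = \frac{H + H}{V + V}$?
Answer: $\frac{46585}{3} \approx 15528.0$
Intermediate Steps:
$K{\left(H,V \right)} = \frac{H}{V}$ ($K{\left(H,V \right)} = \frac{2 H}{2 V} = 2 H \frac{1}{2 V} = \frac{H}{V}$)
$C{\left(G \right)} = \frac{18}{G}$ ($C{\left(G \right)} = \frac{\left(-4\right) 6 \left(- \frac{3}{G}\right)}{4} = \frac{\left(-24\right) \left(- \frac{3}{G}\right)}{4} = \frac{72 \frac{1}{G}}{4} = \frac{18}{G}$)
$15528 + C{\left(54 \right)} = 15528 + \frac{18}{54} = 15528 + 18 \cdot \frac{1}{54} = 15528 + \frac{1}{3} = \frac{46585}{3}$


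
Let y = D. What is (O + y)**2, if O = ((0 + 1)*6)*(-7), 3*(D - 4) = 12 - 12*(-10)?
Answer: 36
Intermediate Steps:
D = 48 (D = 4 + (12 - 12*(-10))/3 = 4 + (12 + 120)/3 = 4 + (1/3)*132 = 4 + 44 = 48)
y = 48
O = -42 (O = (1*6)*(-7) = 6*(-7) = -42)
(O + y)**2 = (-42 + 48)**2 = 6**2 = 36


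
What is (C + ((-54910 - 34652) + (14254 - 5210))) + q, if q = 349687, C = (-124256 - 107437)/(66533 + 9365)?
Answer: 20429157069/75898 ≈ 2.6917e+5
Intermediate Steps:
C = -231693/75898 ≈ -3.0527
(C + ((-54910 - 34652) + (14254 - 5210))) + q = (-231693/75898 + ((-54910 - 34652) + (14254 - 5210))) + 349687 = (-231693/75898 + (-89562 + 9044)) + 349687 = (-231693/75898 - 80518) + 349687 = -6111386857/75898 + 349687 = 20429157069/75898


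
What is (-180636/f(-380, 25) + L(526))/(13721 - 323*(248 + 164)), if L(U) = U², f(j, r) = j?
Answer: -26329379/11338725 ≈ -2.3221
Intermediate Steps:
(-180636/f(-380, 25) + L(526))/(13721 - 323*(248 + 164)) = (-180636/(-380) + 526²)/(13721 - 323*(248 + 164)) = (-180636*(-1/380) + 276676)/(13721 - 323*412) = (45159/95 + 276676)/(13721 - 133076) = (26329379/95)/(-119355) = (26329379/95)*(-1/119355) = -26329379/11338725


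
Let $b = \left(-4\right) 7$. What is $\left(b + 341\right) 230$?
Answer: $71990$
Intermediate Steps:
$b = -28$
$\left(b + 341\right) 230 = \left(-28 + 341\right) 230 = 313 \cdot 230 = 71990$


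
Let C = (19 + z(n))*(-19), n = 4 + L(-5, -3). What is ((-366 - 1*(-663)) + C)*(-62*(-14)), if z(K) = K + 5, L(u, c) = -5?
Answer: -121520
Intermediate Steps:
n = -1 (n = 4 - 5 = -1)
z(K) = 5 + K
C = -437 (C = (19 + (5 - 1))*(-19) = (19 + 4)*(-19) = 23*(-19) = -437)
((-366 - 1*(-663)) + C)*(-62*(-14)) = ((-366 - 1*(-663)) - 437)*(-62*(-14)) = ((-366 + 663) - 437)*868 = (297 - 437)*868 = -140*868 = -121520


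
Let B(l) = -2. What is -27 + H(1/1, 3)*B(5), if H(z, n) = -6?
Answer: -15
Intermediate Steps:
-27 + H(1/1, 3)*B(5) = -27 - 6*(-2) = -27 + 12 = -15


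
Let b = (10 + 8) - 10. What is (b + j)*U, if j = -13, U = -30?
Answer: 150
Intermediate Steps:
b = 8 (b = 18 - 10 = 8)
(b + j)*U = (8 - 13)*(-30) = -5*(-30) = 150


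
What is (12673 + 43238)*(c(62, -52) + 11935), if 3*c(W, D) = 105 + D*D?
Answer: 719649118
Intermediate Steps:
c(W, D) = 35 + D²/3 (c(W, D) = (105 + D*D)/3 = (105 + D²)/3 = 35 + D²/3)
(12673 + 43238)*(c(62, -52) + 11935) = (12673 + 43238)*((35 + (⅓)*(-52)²) + 11935) = 55911*((35 + (⅓)*2704) + 11935) = 55911*((35 + 2704/3) + 11935) = 55911*(2809/3 + 11935) = 55911*(38614/3) = 719649118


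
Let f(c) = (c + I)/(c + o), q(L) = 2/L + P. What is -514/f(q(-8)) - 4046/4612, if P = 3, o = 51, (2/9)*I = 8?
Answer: -51029925/71486 ≈ -713.84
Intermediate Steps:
I = 36 (I = (9/2)*8 = 36)
q(L) = 3 + 2/L (q(L) = 2/L + 3 = 3 + 2/L)
f(c) = (36 + c)/(51 + c) (f(c) = (c + 36)/(c + 51) = (36 + c)/(51 + c))
-514/f(q(-8)) - 4046/4612 = -514*(51 + (3 + 2/(-8)))/(36 + (3 + 2/(-8))) - 4046/4612 = -514*(51 + (3 + 2*(-⅛)))/(36 + (3 + 2*(-⅛))) - 4046*1/4612 = -514*(51 + (3 - ¼))/(36 + (3 - ¼)) - 2023/2306 = -514*(51 + 11/4)/(36 + 11/4) - 2023/2306 = -514/((155/4)/(215/4)) - 2023/2306 = -514/((4/215)*(155/4)) - 2023/2306 = -514/31/43 - 2023/2306 = -514*43/31 - 2023/2306 = -22102/31 - 2023/2306 = -51029925/71486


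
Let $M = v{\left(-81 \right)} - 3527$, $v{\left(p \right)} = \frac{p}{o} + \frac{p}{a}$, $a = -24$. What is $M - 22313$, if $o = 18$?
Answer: $- \frac{206729}{8} \approx -25841.0$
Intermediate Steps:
$v{\left(p \right)} = \frac{p}{72}$ ($v{\left(p \right)} = \frac{p}{18} + \frac{p}{-24} = p \frac{1}{18} + p \left(- \frac{1}{24}\right) = \frac{p}{18} - \frac{p}{24} = \frac{p}{72}$)
$M = - \frac{28225}{8}$ ($M = \frac{1}{72} \left(-81\right) - 3527 = - \frac{9}{8} - 3527 = - \frac{28225}{8} \approx -3528.1$)
$M - 22313 = - \frac{28225}{8} - 22313 = - \frac{206729}{8}$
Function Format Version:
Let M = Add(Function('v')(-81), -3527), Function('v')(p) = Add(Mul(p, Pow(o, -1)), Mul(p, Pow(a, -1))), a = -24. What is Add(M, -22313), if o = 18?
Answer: Rational(-206729, 8) ≈ -25841.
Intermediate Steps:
Function('v')(p) = Mul(Rational(1, 72), p) (Function('v')(p) = Add(Mul(p, Pow(18, -1)), Mul(p, Pow(-24, -1))) = Add(Mul(p, Rational(1, 18)), Mul(p, Rational(-1, 24))) = Add(Mul(Rational(1, 18), p), Mul(Rational(-1, 24), p)) = Mul(Rational(1, 72), p))
M = Rational(-28225, 8) (M = Add(Mul(Rational(1, 72), -81), -3527) = Add(Rational(-9, 8), -3527) = Rational(-28225, 8) ≈ -3528.1)
Add(M, -22313) = Add(Rational(-28225, 8), -22313) = Rational(-206729, 8)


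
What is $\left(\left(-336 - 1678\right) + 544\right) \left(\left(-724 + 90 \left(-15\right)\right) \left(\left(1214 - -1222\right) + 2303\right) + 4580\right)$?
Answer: $14441435820$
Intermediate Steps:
$\left(\left(-336 - 1678\right) + 544\right) \left(\left(-724 + 90 \left(-15\right)\right) \left(\left(1214 - -1222\right) + 2303\right) + 4580\right) = \left(\left(-336 - 1678\right) + 544\right) \left(\left(-724 - 1350\right) \left(\left(1214 + 1222\right) + 2303\right) + 4580\right) = \left(-2014 + 544\right) \left(- 2074 \left(2436 + 2303\right) + 4580\right) = - 1470 \left(\left(-2074\right) 4739 + 4580\right) = - 1470 \left(-9828686 + 4580\right) = \left(-1470\right) \left(-9824106\right) = 14441435820$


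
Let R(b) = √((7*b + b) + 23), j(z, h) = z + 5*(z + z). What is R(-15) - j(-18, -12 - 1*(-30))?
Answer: 198 + I*√97 ≈ 198.0 + 9.8489*I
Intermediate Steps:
j(z, h) = 11*z (j(z, h) = z + 5*(2*z) = z + 10*z = 11*z)
R(b) = √(23 + 8*b) (R(b) = √(8*b + 23) = √(23 + 8*b))
R(-15) - j(-18, -12 - 1*(-30)) = √(23 + 8*(-15)) - 11*(-18) = √(23 - 120) - 1*(-198) = √(-97) + 198 = I*√97 + 198 = 198 + I*√97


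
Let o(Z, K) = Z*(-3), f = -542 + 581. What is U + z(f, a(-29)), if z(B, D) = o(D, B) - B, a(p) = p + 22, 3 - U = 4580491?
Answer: -4580506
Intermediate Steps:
U = -4580488 (U = 3 - 1*4580491 = 3 - 4580491 = -4580488)
a(p) = 22 + p
f = 39
o(Z, K) = -3*Z
z(B, D) = -B - 3*D (z(B, D) = -3*D - B = -B - 3*D)
U + z(f, a(-29)) = -4580488 + (-1*39 - 3*(22 - 29)) = -4580488 + (-39 - 3*(-7)) = -4580488 + (-39 + 21) = -4580488 - 18 = -4580506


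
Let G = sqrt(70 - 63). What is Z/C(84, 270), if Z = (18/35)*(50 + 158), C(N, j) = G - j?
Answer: -202176/510251 - 3744*sqrt(7)/2551255 ≈ -0.40011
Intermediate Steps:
G = sqrt(7) ≈ 2.6458
C(N, j) = sqrt(7) - j
Z = 3744/35 (Z = (18*(1/35))*208 = (18/35)*208 = 3744/35 ≈ 106.97)
Z/C(84, 270) = 3744/(35*(sqrt(7) - 1*270)) = 3744/(35*(sqrt(7) - 270)) = 3744/(35*(-270 + sqrt(7)))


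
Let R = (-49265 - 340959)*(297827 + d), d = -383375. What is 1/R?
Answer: 1/33382882752 ≈ 2.9955e-11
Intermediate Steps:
R = 33382882752 (R = (-49265 - 340959)*(297827 - 383375) = -390224*(-85548) = 33382882752)
1/R = 1/33382882752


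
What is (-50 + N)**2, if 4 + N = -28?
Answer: 6724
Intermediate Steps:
N = -32 (N = -4 - 28 = -32)
(-50 + N)**2 = (-50 - 32)**2 = (-82)**2 = 6724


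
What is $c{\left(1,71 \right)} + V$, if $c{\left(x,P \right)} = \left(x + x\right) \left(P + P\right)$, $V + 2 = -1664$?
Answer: $-1382$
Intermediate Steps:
$V = -1666$ ($V = -2 - 1664 = -1666$)
$c{\left(x,P \right)} = 4 P x$ ($c{\left(x,P \right)} = 2 x 2 P = 4 P x$)
$c{\left(1,71 \right)} + V = 4 \cdot 71 \cdot 1 - 1666 = 284 - 1666 = -1382$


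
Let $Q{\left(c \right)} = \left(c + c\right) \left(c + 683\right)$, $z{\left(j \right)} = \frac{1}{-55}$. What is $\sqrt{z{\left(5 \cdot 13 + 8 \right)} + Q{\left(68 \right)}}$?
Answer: $\frac{\sqrt{308961345}}{55} \approx 319.59$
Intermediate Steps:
$z{\left(j \right)} = - \frac{1}{55}$
$Q{\left(c \right)} = 2 c \left(683 + c\right)$
$\sqrt{z{\left(5 \cdot 13 + 8 \right)} + Q{\left(68 \right)}} = \sqrt{- \frac{1}{55} + 2 \cdot 68 \left(683 + 68\right)} = \sqrt{- \frac{1}{55} + 2 \cdot 68 \cdot 751} = \sqrt{- \frac{1}{55} + 102136} = \sqrt{\frac{5617479}{55}} = \frac{\sqrt{308961345}}{55}$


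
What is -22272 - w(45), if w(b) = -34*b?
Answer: -20742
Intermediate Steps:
-22272 - w(45) = -22272 - (-34)*45 = -22272 - 1*(-1530) = -22272 + 1530 = -20742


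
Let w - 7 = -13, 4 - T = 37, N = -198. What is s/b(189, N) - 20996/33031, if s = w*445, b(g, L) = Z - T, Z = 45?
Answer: -516267/14807 ≈ -34.866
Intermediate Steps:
T = -33 (T = 4 - 1*37 = 4 - 37 = -33)
w = -6 (w = 7 - 13 = -6)
b(g, L) = 78 (b(g, L) = 45 - 1*(-33) = 45 + 33 = 78)
s = -2670 (s = -6*445 = -2670)
s/b(189, N) - 20996/33031 = -2670/78 - 20996/33031 = -2670*1/78 - 20996*1/33031 = -445/13 - 724/1139 = -516267/14807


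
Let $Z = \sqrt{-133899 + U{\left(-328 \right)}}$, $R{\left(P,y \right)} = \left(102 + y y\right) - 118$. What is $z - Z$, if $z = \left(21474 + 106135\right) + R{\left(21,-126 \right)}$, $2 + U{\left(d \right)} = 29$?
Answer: $143469 - 4 i \sqrt{8367} \approx 1.4347 \cdot 10^{5} - 365.89 i$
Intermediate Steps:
$U{\left(d \right)} = 27$ ($U{\left(d \right)} = -2 + 29 = 27$)
$R{\left(P,y \right)} = -16 + y^{2}$ ($R{\left(P,y \right)} = \left(102 + y^{2}\right) - 118 = -16 + y^{2}$)
$Z = 4 i \sqrt{8367}$ ($Z = \sqrt{-133899 + 27} = \sqrt{-133872} = 4 i \sqrt{8367} \approx 365.89 i$)
$z = 143469$ ($z = \left(21474 + 106135\right) - \left(16 - \left(-126\right)^{2}\right) = 127609 + \left(-16 + 15876\right) = 127609 + 15860 = 143469$)
$z - Z = 143469 - 4 i \sqrt{8367}$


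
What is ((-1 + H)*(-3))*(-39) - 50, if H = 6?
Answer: 535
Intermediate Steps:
((-1 + H)*(-3))*(-39) - 50 = ((-1 + 6)*(-3))*(-39) - 50 = (5*(-3))*(-39) - 50 = -15*(-39) - 50 = 585 - 50 = 535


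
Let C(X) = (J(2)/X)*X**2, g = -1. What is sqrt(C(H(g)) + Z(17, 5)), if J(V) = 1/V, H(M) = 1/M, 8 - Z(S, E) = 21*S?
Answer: I*sqrt(1398)/2 ≈ 18.695*I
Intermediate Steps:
Z(S, E) = 8 - 21*S
C(X) = X/2 (C(X) = (1/(2*X))*X**2 = X/2)
sqrt(C(H(g)) + Z(17, 5)) = sqrt((1/2)/(-1) + (8 - 21*17)) = sqrt((1/2)*(-1) + (8 - 357)) = sqrt(-1/2 - 349) = sqrt(-699/2) = I*sqrt(1398)/2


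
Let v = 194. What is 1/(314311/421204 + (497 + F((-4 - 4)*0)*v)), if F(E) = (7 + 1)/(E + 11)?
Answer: 4633244/2959888297 ≈ 0.0015653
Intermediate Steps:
F(E) = 8/(11 + E)
1/(314311/421204 + (497 + F((-4 - 4)*0)*v)) = 1/(314311/421204 + (497 + (8/(11 + (-4 - 4)*0))*194)) = 1/(314311*(1/421204) + (497 + (8/(11 - 8*0))*194)) = 1/(314311/421204 + (497 + (8/(11 + 0))*194)) = 1/(314311/421204 + (497 + (8/11)*194)) = 1/(314311/421204 + (497 + 1552/11)) = 1/(314311/421204 + 7019/11) = 1/(2959888297/4633244) = 4633244/2959888297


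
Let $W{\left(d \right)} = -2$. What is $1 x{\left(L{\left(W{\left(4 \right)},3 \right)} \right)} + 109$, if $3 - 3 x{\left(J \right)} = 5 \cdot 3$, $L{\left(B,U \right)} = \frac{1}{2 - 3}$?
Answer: $105$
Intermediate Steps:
$L{\left(B,U \right)} = -1$ ($L{\left(B,U \right)} = \frac{1}{-1} = -1$)
$x{\left(J \right)} = -4$ ($x{\left(J \right)} = 1 - \frac{5 \cdot 3}{3} = 1 - 5 = -4$)
$1 x{\left(L{\left(W{\left(4 \right)},3 \right)} \right)} + 109 = 1 \left(-4\right) + 109 = -4 + 109 = 105$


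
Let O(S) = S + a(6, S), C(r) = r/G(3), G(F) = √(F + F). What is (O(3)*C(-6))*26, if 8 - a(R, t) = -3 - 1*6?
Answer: -520*√6 ≈ -1273.7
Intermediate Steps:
a(R, t) = 17 (a(R, t) = 8 - (-3 - 1*6) = 8 - (-3 - 6) = 8 - 1*(-9) = 8 + 9 = 17)
G(F) = √2*√F (G(F) = √(2*F) = √2*√F)
C(r) = r*√6/6 (C(r) = r/((√2*√3)) = r/(√6) = r*(√6/6) = r*√6/6)
O(S) = 17 + S (O(S) = S + 17 = 17 + S)
(O(3)*C(-6))*26 = ((17 + 3)*((⅙)*(-6)*√6))*26 = (20*(-√6))*26 = -20*√6*26 = -520*√6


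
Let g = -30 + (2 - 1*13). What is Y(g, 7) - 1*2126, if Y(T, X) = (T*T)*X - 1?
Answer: 9640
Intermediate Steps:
g = -41 (g = -30 + (2 - 13) = -30 - 11 = -41)
Y(T, X) = -1 + X*T**2 (Y(T, X) = T**2*X - 1 = X*T**2 - 1 = -1 + X*T**2)
Y(g, 7) - 1*2126 = (-1 + 7*(-41)**2) - 1*2126 = (-1 + 7*1681) - 2126 = (-1 + 11767) - 2126 = 11766 - 2126 = 9640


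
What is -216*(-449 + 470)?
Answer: -4536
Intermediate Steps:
-216*(-449 + 470) = -216*21 = -4536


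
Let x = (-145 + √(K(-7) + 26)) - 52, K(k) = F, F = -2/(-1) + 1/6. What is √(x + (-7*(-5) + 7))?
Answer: √(-5580 + 78*√6)/6 ≈ 12.235*I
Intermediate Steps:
F = 13/6 (F = -2*(-1) + 1*(⅙) = 2 + ⅙ = 13/6 ≈ 2.1667)
K(k) = 13/6
x = -197 + 13*√6/6 (x = (-145 + √(13/6 + 26)) - 52 = (-145 + √(169/6)) - 52 = (-145 + 13*√6/6) - 52 = -197 + 13*√6/6 ≈ -191.69)
√(x + (-7*(-5) + 7)) = √((-197 + 13*√6/6) + (-7*(-5) + 7)) = √((-197 + 13*√6/6) + (35 + 7)) = √((-197 + 13*√6/6) + 42) = √(-155 + 13*√6/6)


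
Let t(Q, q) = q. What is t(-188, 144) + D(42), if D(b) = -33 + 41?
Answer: 152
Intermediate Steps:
D(b) = 8
t(-188, 144) + D(42) = 144 + 8 = 152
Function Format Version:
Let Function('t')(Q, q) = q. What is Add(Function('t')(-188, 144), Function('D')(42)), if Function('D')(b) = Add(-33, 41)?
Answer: 152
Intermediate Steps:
Function('D')(b) = 8
Add(Function('t')(-188, 144), Function('D')(42)) = Add(144, 8) = 152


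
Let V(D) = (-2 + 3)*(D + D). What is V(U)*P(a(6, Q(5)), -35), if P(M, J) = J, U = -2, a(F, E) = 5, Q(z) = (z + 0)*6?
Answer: 140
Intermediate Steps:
Q(z) = 6*z (Q(z) = z*6 = 6*z)
V(D) = 2*D (V(D) = 1*(2*D) = 2*D)
V(U)*P(a(6, Q(5)), -35) = (2*(-2))*(-35) = -4*(-35) = 140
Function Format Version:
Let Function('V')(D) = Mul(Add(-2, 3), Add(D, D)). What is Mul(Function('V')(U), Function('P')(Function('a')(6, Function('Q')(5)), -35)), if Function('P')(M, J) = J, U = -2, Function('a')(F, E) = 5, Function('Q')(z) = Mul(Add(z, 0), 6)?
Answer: 140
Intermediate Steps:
Function('Q')(z) = Mul(6, z) (Function('Q')(z) = Mul(z, 6) = Mul(6, z))
Function('V')(D) = Mul(2, D) (Function('V')(D) = Mul(1, Mul(2, D)) = Mul(2, D))
Mul(Function('V')(U), Function('P')(Function('a')(6, Function('Q')(5)), -35)) = Mul(Mul(2, -2), -35) = Mul(-4, -35) = 140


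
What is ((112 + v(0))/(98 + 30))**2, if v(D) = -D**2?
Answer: 49/64 ≈ 0.76563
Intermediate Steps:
((112 + v(0))/(98 + 30))**2 = ((112 - 1*0**2)/(98 + 30))**2 = ((112 - 1*0)/128)**2 = ((112 + 0)*(1/128))**2 = (112*(1/128))**2 = (7/8)**2 = 49/64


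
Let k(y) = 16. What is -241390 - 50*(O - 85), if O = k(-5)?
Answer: -237940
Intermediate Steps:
O = 16
-241390 - 50*(O - 85) = -241390 - 50*(16 - 85) = -241390 - 50*(-69) = -241390 - 1*(-3450) = -241390 + 3450 = -237940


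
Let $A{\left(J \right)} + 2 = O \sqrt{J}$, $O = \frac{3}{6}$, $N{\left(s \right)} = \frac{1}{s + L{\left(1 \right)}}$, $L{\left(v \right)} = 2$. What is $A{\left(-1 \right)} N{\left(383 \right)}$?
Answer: $- \frac{2}{385} + \frac{i}{770} \approx -0.0051948 + 0.0012987 i$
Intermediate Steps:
$N{\left(s \right)} = \frac{1}{2 + s}$ ($N{\left(s \right)} = \frac{1}{s + 2} = \frac{1}{2 + s}$)
$O = \frac{1}{2}$ ($O = 3 \cdot \frac{1}{6} = \frac{1}{2} \approx 0.5$)
$A{\left(J \right)} = -2 + \frac{\sqrt{J}}{2}$
$A{\left(-1 \right)} N{\left(383 \right)} = \frac{-2 + \frac{\sqrt{-1}}{2}}{2 + 383} = \frac{-2 + \frac{i}{2}}{385} = \left(-2 + \frac{i}{2}\right) \frac{1}{385} = - \frac{2}{385} + \frac{i}{770}$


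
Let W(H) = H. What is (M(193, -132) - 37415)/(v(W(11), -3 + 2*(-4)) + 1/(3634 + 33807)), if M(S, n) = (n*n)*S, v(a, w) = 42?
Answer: 124506937897/1572523 ≈ 79177.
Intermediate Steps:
M(S, n) = S*n² (M(S, n) = n²*S = S*n²)
(M(193, -132) - 37415)/(v(W(11), -3 + 2*(-4)) + 1/(3634 + 33807)) = (193*(-132)² - 37415)/(42 + 1/(3634 + 33807)) = (193*17424 - 37415)/(42 + 1/37441) = (3362832 - 37415)/(42 + 1/37441) = 3325417/(1572523/37441) = 3325417*(37441/1572523) = 124506937897/1572523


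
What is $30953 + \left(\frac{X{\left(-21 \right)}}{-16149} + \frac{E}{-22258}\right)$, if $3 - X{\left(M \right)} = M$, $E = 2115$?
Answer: $\frac{3708616374633}{119814814} \approx 30953.0$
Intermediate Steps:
$X{\left(M \right)} = 3 - M$
$30953 + \left(\frac{X{\left(-21 \right)}}{-16149} + \frac{E}{-22258}\right) = 30953 + \left(\frac{3 - -21}{-16149} + \frac{2115}{-22258}\right) = 30953 + \left(\left(3 + 21\right) \left(- \frac{1}{16149}\right) + 2115 \left(- \frac{1}{22258}\right)\right) = 30953 + \left(24 \left(- \frac{1}{16149}\right) - \frac{2115}{22258}\right) = 30953 - \frac{11563109}{119814814} = \frac{3708616374633}{119814814}$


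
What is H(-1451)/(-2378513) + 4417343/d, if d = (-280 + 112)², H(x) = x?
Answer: 1500964100569/9590164416 ≈ 156.51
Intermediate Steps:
d = 28224 (d = (-168)² = 28224)
H(-1451)/(-2378513) + 4417343/d = -1451/(-2378513) + 4417343/28224 = -1451*(-1/2378513) + 4417343*(1/28224) = 1451/2378513 + 631049/4032 = 1500964100569/9590164416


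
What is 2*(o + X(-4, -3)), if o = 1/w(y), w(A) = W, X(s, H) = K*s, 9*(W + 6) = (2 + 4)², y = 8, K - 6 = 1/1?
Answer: -57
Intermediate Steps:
K = 7 (K = 6 + 1/1 = 6 + 1*1 = 6 + 1 = 7)
W = -2 (W = -6 + (2 + 4)²/9 = -6 + (⅑)*6² = -6 + (⅑)*36 = -6 + 4 = -2)
X(s, H) = 7*s
w(A) = -2
o = -½ (o = 1/(-2) = -½ ≈ -0.50000)
2*(o + X(-4, -3)) = 2*(-½ + 7*(-4)) = 2*(-½ - 28) = 2*(-57/2) = -57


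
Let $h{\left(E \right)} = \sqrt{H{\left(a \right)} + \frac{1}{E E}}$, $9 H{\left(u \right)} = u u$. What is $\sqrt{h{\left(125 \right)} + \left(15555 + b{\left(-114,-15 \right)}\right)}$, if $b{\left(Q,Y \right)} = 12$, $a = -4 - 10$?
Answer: $\frac{\sqrt{87564375 + 15 \sqrt{3062509}}}{75} \approx 124.79$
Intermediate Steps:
$a = -14$ ($a = -4 - 10 = -14$)
$H{\left(u \right)} = \frac{u^{2}}{9}$ ($H{\left(u \right)} = \frac{u u}{9} = \frac{u^{2}}{9}$)
$h{\left(E \right)} = \sqrt{\frac{196}{9} + \frac{1}{E^{2}}}$ ($h{\left(E \right)} = \sqrt{\frac{\left(-14\right)^{2}}{9} + \frac{1}{E E}} = \sqrt{\frac{1}{9} \cdot 196 + \frac{1}{E^{2}}} = \sqrt{\frac{196}{9} + \frac{1}{E^{2}}}$)
$\sqrt{h{\left(125 \right)} + \left(15555 + b{\left(-114,-15 \right)}\right)} = \sqrt{\frac{\sqrt{196 + \frac{9}{15625}}}{3} + \left(15555 + 12\right)} = \sqrt{\frac{\sqrt{196 + 9 \cdot \frac{1}{15625}}}{3} + 15567} = \sqrt{\frac{\sqrt{196 + \frac{9}{15625}}}{3} + 15567} = \sqrt{\frac{\sqrt{\frac{3062509}{15625}}}{3} + 15567} = \sqrt{\frac{\frac{1}{125} \sqrt{3062509}}{3} + 15567} = \sqrt{\frac{\sqrt{3062509}}{375} + 15567} = \sqrt{15567 + \frac{\sqrt{3062509}}{375}}$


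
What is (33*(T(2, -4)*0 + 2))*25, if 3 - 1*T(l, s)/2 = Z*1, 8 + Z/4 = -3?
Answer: 1650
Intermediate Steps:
Z = -44 (Z = -32 + 4*(-3) = -32 - 12 = -44)
T(l, s) = 94 (T(l, s) = 6 - (-88) = 6 - 2*(-44) = 6 + 88 = 94)
(33*(T(2, -4)*0 + 2))*25 = (33*(94*0 + 2))*25 = (33*(0 + 2))*25 = (33*2)*25 = 66*25 = 1650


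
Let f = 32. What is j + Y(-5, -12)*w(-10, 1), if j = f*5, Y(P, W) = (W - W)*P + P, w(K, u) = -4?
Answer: 180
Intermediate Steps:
Y(P, W) = P (Y(P, W) = 0*P + P = 0 + P = P)
j = 160 (j = 32*5 = 160)
j + Y(-5, -12)*w(-10, 1) = 160 - 5*(-4) = 160 + 20 = 180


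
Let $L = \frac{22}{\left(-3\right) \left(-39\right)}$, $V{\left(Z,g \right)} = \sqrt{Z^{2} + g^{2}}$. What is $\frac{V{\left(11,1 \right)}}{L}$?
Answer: $\frac{117 \sqrt{122}}{22} \approx 58.741$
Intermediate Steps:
$L = \frac{22}{117} \approx 0.18803$
$\frac{V{\left(11,1 \right)}}{L} = \frac{\sqrt{11^{2} + 1^{2}}}{\frac{22}{117}} = \sqrt{121 + 1} \cdot \frac{117}{22} = \sqrt{122} \cdot \frac{117}{22} = \frac{117 \sqrt{122}}{22}$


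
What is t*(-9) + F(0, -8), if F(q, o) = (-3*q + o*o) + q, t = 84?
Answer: -692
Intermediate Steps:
F(q, o) = o² - 2*q (F(q, o) = (-3*q + o²) + q = (o² - 3*q) + q = o² - 2*q)
t*(-9) + F(0, -8) = 84*(-9) + ((-8)² - 2*0) = -756 + (64 + 0) = -756 + 64 = -692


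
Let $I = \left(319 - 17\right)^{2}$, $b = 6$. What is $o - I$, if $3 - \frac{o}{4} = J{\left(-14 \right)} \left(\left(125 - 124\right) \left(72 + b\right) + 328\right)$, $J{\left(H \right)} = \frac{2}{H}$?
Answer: $-90960$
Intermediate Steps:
$I = 91204$ ($I = 302^{2} = 91204$)
$o = 244$ ($o = 12 - 4 \frac{2}{-14} \left(\left(125 - 124\right) \left(72 + 6\right) + 328\right) = 12 - 4 \cdot 2 \left(- \frac{1}{14}\right) \left(1 \cdot 78 + 328\right) = 12 - 4 \left(- \frac{78 + 328}{7}\right) = 12 - 4 \left(\left(- \frac{1}{7}\right) 406\right) = 12 - -232 = 12 + 232 = 244$)
$o - I = 244 - 91204 = -90960$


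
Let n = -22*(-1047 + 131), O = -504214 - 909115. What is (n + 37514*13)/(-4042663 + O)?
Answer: -84639/909332 ≈ -0.093078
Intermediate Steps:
O = -1413329
n = 20152 (n = -22*(-916) = 20152)
(n + 37514*13)/(-4042663 + O) = (20152 + 37514*13)/(-4042663 - 1413329) = (20152 + 487682)/(-5455992) = 507834*(-1/5455992) = -84639/909332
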